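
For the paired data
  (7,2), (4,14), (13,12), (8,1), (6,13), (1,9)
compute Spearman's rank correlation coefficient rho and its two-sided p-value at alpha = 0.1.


Step 1: Rank x and y separately (midranks; no ties here).
rank(x): 7->4, 4->2, 13->6, 8->5, 6->3, 1->1
rank(y): 2->2, 14->6, 12->4, 1->1, 13->5, 9->3
Step 2: d_i = R_x(i) - R_y(i); compute d_i^2.
  (4-2)^2=4, (2-6)^2=16, (6-4)^2=4, (5-1)^2=16, (3-5)^2=4, (1-3)^2=4
sum(d^2) = 48.
Step 3: rho = 1 - 6*48 / (6*(6^2 - 1)) = 1 - 288/210 = -0.371429.
Step 4: Under H0, t = rho * sqrt((n-2)/(1-rho^2)) = -0.8001 ~ t(4).
Step 5: Two-sided p-value from the t-distribution with 4 df = 0.468478.
Step 6: alpha = 0.1. fail to reject H0.

rho = -0.3714, p = 0.468478, fail to reject H0 at alpha = 0.1.


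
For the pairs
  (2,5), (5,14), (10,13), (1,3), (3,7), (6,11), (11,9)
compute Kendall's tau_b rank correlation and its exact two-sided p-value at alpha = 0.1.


Step 1: Enumerate the 21 unordered pairs (i,j) with i<j and classify each by sign(x_j-x_i) * sign(y_j-y_i).
  (1,2):dx=+3,dy=+9->C; (1,3):dx=+8,dy=+8->C; (1,4):dx=-1,dy=-2->C; (1,5):dx=+1,dy=+2->C
  (1,6):dx=+4,dy=+6->C; (1,7):dx=+9,dy=+4->C; (2,3):dx=+5,dy=-1->D; (2,4):dx=-4,dy=-11->C
  (2,5):dx=-2,dy=-7->C; (2,6):dx=+1,dy=-3->D; (2,7):dx=+6,dy=-5->D; (3,4):dx=-9,dy=-10->C
  (3,5):dx=-7,dy=-6->C; (3,6):dx=-4,dy=-2->C; (3,7):dx=+1,dy=-4->D; (4,5):dx=+2,dy=+4->C
  (4,6):dx=+5,dy=+8->C; (4,7):dx=+10,dy=+6->C; (5,6):dx=+3,dy=+4->C; (5,7):dx=+8,dy=+2->C
  (6,7):dx=+5,dy=-2->D
Step 2: C = 16, D = 5, total pairs = 21.
Step 3: tau = (C - D)/(n(n-1)/2) = (16 - 5)/21 = 0.523810.
Step 4: Exact two-sided p-value (enumerate n! = 5040 permutations of y under H0): p = 0.136111.
Step 5: alpha = 0.1. fail to reject H0.

tau_b = 0.5238 (C=16, D=5), p = 0.136111, fail to reject H0.


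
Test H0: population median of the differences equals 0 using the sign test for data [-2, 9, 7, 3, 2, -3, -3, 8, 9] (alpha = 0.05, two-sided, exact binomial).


Step 1: Discard zero differences. Original n = 9; n_eff = number of nonzero differences = 9.
Nonzero differences (with sign): -2, +9, +7, +3, +2, -3, -3, +8, +9
Step 2: Count signs: positive = 6, negative = 3.
Step 3: Under H0: P(positive) = 0.5, so the number of positives S ~ Bin(9, 0.5).
Step 4: Two-sided exact p-value = sum of Bin(9,0.5) probabilities at or below the observed probability = 0.507812.
Step 5: alpha = 0.05. fail to reject H0.

n_eff = 9, pos = 6, neg = 3, p = 0.507812, fail to reject H0.


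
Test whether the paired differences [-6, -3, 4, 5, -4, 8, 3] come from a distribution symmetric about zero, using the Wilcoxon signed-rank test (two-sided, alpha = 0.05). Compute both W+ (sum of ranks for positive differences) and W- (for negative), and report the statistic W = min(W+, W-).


Step 1: Drop any zero differences (none here) and take |d_i|.
|d| = [6, 3, 4, 5, 4, 8, 3]
Step 2: Midrank |d_i| (ties get averaged ranks).
ranks: |6|->6, |3|->1.5, |4|->3.5, |5|->5, |4|->3.5, |8|->7, |3|->1.5
Step 3: Attach original signs; sum ranks with positive sign and with negative sign.
W+ = 3.5 + 5 + 7 + 1.5 = 17
W- = 6 + 1.5 + 3.5 = 11
(Check: W+ + W- = 28 should equal n(n+1)/2 = 28.)
Step 4: Test statistic W = min(W+, W-) = 11.
Step 5: Ties in |d|, so use the tie-corrected normal approximation.
        E[W] = n(n+1)/4 = 7*8/4 = 14.
        Tie groups: |d|=3 (t=2), |d|=4 (t=2); sum(t^3 - t) = 12.
        Var[W] = n(n+1)(2n+1)/24 - sum(t^3-t)/48 = 840/24 - 12/48 = 34.75.
        z = (W - E[W]) / sqrt(Var[W]) = (11 - 14) / 5.8949 = -0.5089.
        Two-sided p = 2*Phi(z) = 0.610813.
Step 6: alpha = 0.05. fail to reject H0.

W+ = 17, W- = 11, W = min = 11, p = 0.610813, fail to reject H0.


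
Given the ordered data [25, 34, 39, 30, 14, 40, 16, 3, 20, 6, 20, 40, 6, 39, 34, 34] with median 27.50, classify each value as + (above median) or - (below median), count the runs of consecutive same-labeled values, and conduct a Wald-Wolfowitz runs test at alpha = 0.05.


Step 1: Compute median = 27.50; label A = above, B = below.
Labels in order: BAAABABBBBBABAAA  (n_A = 8, n_B = 8)
Step 2: Count runs R = 8.
Step 3: Under H0 (random ordering), E[R] = 2*n_A*n_B/(n_A+n_B) + 1 = 2*8*8/16 + 1 = 9.0000.
        Var[R] = 2*n_A*n_B*(2*n_A*n_B - n_A - n_B) / ((n_A+n_B)^2 * (n_A+n_B-1)) = 14336/3840 = 3.7333.
        SD[R] = 1.9322.
Step 4: Continuity-corrected z = (R + 0.5 - E[R]) / SD[R] = (8 + 0.5 - 9.0000) / 1.9322 = -0.2588.
Step 5: Two-sided p-value via normal approximation = 2*(1 - Phi(|z|)) = 0.795809.
Step 6: alpha = 0.05. fail to reject H0.

R = 8, z = -0.2588, p = 0.795809, fail to reject H0.


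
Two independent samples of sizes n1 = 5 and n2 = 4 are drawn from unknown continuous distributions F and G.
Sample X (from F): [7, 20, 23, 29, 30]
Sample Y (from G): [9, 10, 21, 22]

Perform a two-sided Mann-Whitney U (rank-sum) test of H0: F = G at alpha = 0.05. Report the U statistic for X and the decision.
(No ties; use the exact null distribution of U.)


Step 1: Combine and sort all 9 observations; assign midranks.
sorted (value, group): (7,X), (9,Y), (10,Y), (20,X), (21,Y), (22,Y), (23,X), (29,X), (30,X)
ranks: 7->1, 9->2, 10->3, 20->4, 21->5, 22->6, 23->7, 29->8, 30->9
Step 2: Rank sum for X: R1 = 1 + 4 + 7 + 8 + 9 = 29.
Step 3: U_X = R1 - n1(n1+1)/2 = 29 - 5*6/2 = 29 - 15 = 14.
       U_Y = n1*n2 - U_X = 20 - 14 = 6.
Step 4: No ties, so the exact null distribution of U (based on enumerating the C(9,5) = 126 equally likely rank assignments) gives the two-sided p-value.
Step 5: p-value = 0.412698; compare to alpha = 0.05. fail to reject H0.

U_X = 14, p = 0.412698, fail to reject H0 at alpha = 0.05.


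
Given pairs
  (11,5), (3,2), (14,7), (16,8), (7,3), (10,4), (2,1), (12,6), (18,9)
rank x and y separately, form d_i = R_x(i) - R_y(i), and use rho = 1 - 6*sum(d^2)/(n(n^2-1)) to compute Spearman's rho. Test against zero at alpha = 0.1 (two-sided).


Step 1: Rank x and y separately (midranks; no ties here).
rank(x): 11->5, 3->2, 14->7, 16->8, 7->3, 10->4, 2->1, 12->6, 18->9
rank(y): 5->5, 2->2, 7->7, 8->8, 3->3, 4->4, 1->1, 6->6, 9->9
Step 2: d_i = R_x(i) - R_y(i); compute d_i^2.
  (5-5)^2=0, (2-2)^2=0, (7-7)^2=0, (8-8)^2=0, (3-3)^2=0, (4-4)^2=0, (1-1)^2=0, (6-6)^2=0, (9-9)^2=0
sum(d^2) = 0.
Step 3: rho = 1 - 6*0 / (9*(9^2 - 1)) = 1 - 0/720 = 1.000000.
Step 5: Two-sided p-value from the t-distribution with 7 df = 0.000000.
Step 6: alpha = 0.1. reject H0.

rho = 1.0000, p = 0.000000, reject H0 at alpha = 0.1.


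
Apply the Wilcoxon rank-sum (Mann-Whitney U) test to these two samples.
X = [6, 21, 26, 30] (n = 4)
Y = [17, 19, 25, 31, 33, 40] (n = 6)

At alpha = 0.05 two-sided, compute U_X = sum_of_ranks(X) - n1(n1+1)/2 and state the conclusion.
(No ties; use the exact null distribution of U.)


Step 1: Combine and sort all 10 observations; assign midranks.
sorted (value, group): (6,X), (17,Y), (19,Y), (21,X), (25,Y), (26,X), (30,X), (31,Y), (33,Y), (40,Y)
ranks: 6->1, 17->2, 19->3, 21->4, 25->5, 26->6, 30->7, 31->8, 33->9, 40->10
Step 2: Rank sum for X: R1 = 1 + 4 + 6 + 7 = 18.
Step 3: U_X = R1 - n1(n1+1)/2 = 18 - 4*5/2 = 18 - 10 = 8.
       U_Y = n1*n2 - U_X = 24 - 8 = 16.
Step 4: No ties, so the exact null distribution of U (based on enumerating the C(10,4) = 210 equally likely rank assignments) gives the two-sided p-value.
Step 5: p-value = 0.476190; compare to alpha = 0.05. fail to reject H0.

U_X = 8, p = 0.476190, fail to reject H0 at alpha = 0.05.


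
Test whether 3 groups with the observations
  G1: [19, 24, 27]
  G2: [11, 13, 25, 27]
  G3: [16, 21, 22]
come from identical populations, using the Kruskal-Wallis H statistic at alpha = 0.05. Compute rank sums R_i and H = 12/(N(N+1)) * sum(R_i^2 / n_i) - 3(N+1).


Step 1: Combine all N = 10 observations and assign midranks.
sorted (value, group, rank): (11,G2,1), (13,G2,2), (16,G3,3), (19,G1,4), (21,G3,5), (22,G3,6), (24,G1,7), (25,G2,8), (27,G1,9.5), (27,G2,9.5)
Step 2: Sum ranks within each group.
R_1 = 20.5 (n_1 = 3)
R_2 = 20.5 (n_2 = 4)
R_3 = 14 (n_3 = 3)
Step 3: H = 12/(N(N+1)) * sum(R_i^2/n_i) - 3(N+1)
     = 12/(10*11) * (20.5^2/3 + 20.5^2/4 + 14^2/3) - 3*11
     = 0.109091 * 310.479 - 33
     = 0.870455.
Step 4: Ties present; correction factor C = 1 - 6/(10^3 - 10) = 0.993939. Corrected H = 0.870455 / 0.993939 = 0.875762.
Step 5: Under H0, H ~ chi^2(2); p-value = 0.645403.
Step 6: alpha = 0.05. fail to reject H0.

H = 0.8758, df = 2, p = 0.645403, fail to reject H0.


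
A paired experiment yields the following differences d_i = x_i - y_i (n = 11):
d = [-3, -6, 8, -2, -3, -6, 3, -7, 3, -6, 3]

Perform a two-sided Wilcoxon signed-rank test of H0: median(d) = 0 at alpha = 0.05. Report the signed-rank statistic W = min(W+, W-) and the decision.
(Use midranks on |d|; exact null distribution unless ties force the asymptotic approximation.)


Step 1: Drop any zero differences (none here) and take |d_i|.
|d| = [3, 6, 8, 2, 3, 6, 3, 7, 3, 6, 3]
Step 2: Midrank |d_i| (ties get averaged ranks).
ranks: |3|->4, |6|->8, |8|->11, |2|->1, |3|->4, |6|->8, |3|->4, |7|->10, |3|->4, |6|->8, |3|->4
Step 3: Attach original signs; sum ranks with positive sign and with negative sign.
W+ = 11 + 4 + 4 + 4 = 23
W- = 4 + 8 + 1 + 4 + 8 + 10 + 8 = 43
(Check: W+ + W- = 66 should equal n(n+1)/2 = 66.)
Step 4: Test statistic W = min(W+, W-) = 23.
Step 5: Ties in |d|, so use the tie-corrected normal approximation.
        E[W] = n(n+1)/4 = 11*12/4 = 33.
        Tie groups: |d|=3 (t=5), |d|=6 (t=3); sum(t^3 - t) = 144.
        Var[W] = n(n+1)(2n+1)/24 - sum(t^3-t)/48 = 3036/24 - 144/48 = 123.5.
        z = (W - E[W]) / sqrt(Var[W]) = (23 - 33) / 11.1131 = -0.8998.
        Two-sided p = 2*Phi(z) = 0.368204.
Step 6: alpha = 0.05. fail to reject H0.

W+ = 23, W- = 43, W = min = 23, p = 0.368204, fail to reject H0.


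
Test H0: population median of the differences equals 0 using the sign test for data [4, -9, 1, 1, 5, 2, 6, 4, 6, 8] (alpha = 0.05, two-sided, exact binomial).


Step 1: Discard zero differences. Original n = 10; n_eff = number of nonzero differences = 10.
Nonzero differences (with sign): +4, -9, +1, +1, +5, +2, +6, +4, +6, +8
Step 2: Count signs: positive = 9, negative = 1.
Step 3: Under H0: P(positive) = 0.5, so the number of positives S ~ Bin(10, 0.5).
Step 4: Two-sided exact p-value = sum of Bin(10,0.5) probabilities at or below the observed probability = 0.021484.
Step 5: alpha = 0.05. reject H0.

n_eff = 10, pos = 9, neg = 1, p = 0.021484, reject H0.


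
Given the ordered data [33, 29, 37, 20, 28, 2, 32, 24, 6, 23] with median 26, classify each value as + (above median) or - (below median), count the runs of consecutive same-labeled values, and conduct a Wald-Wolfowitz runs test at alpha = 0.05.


Step 1: Compute median = 26; label A = above, B = below.
Labels in order: AAABABABBB  (n_A = 5, n_B = 5)
Step 2: Count runs R = 6.
Step 3: Under H0 (random ordering), E[R] = 2*n_A*n_B/(n_A+n_B) + 1 = 2*5*5/10 + 1 = 6.0000.
        Var[R] = 2*n_A*n_B*(2*n_A*n_B - n_A - n_B) / ((n_A+n_B)^2 * (n_A+n_B-1)) = 2000/900 = 2.2222.
        SD[R] = 1.4907.
Step 4: R = E[R], so z = 0 with no continuity correction.
Step 5: Two-sided p-value via normal approximation = 2*(1 - Phi(|z|)) = 1.000000.
Step 6: alpha = 0.05. fail to reject H0.

R = 6, z = 0.0000, p = 1.000000, fail to reject H0.


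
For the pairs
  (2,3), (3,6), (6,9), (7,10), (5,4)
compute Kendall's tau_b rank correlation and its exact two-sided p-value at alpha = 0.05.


Step 1: Enumerate the 10 unordered pairs (i,j) with i<j and classify each by sign(x_j-x_i) * sign(y_j-y_i).
  (1,2):dx=+1,dy=+3->C; (1,3):dx=+4,dy=+6->C; (1,4):dx=+5,dy=+7->C; (1,5):dx=+3,dy=+1->C
  (2,3):dx=+3,dy=+3->C; (2,4):dx=+4,dy=+4->C; (2,5):dx=+2,dy=-2->D; (3,4):dx=+1,dy=+1->C
  (3,5):dx=-1,dy=-5->C; (4,5):dx=-2,dy=-6->C
Step 2: C = 9, D = 1, total pairs = 10.
Step 3: tau = (C - D)/(n(n-1)/2) = (9 - 1)/10 = 0.800000.
Step 4: Exact two-sided p-value (enumerate n! = 120 permutations of y under H0): p = 0.083333.
Step 5: alpha = 0.05. fail to reject H0.

tau_b = 0.8000 (C=9, D=1), p = 0.083333, fail to reject H0.


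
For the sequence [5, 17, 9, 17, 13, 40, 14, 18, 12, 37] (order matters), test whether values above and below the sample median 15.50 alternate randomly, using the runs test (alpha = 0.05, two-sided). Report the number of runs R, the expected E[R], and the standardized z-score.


Step 1: Compute median = 15.50; label A = above, B = below.
Labels in order: BABABABABA  (n_A = 5, n_B = 5)
Step 2: Count runs R = 10.
Step 3: Under H0 (random ordering), E[R] = 2*n_A*n_B/(n_A+n_B) + 1 = 2*5*5/10 + 1 = 6.0000.
        Var[R] = 2*n_A*n_B*(2*n_A*n_B - n_A - n_B) / ((n_A+n_B)^2 * (n_A+n_B-1)) = 2000/900 = 2.2222.
        SD[R] = 1.4907.
Step 4: Continuity-corrected z = (R - 0.5 - E[R]) / SD[R] = (10 - 0.5 - 6.0000) / 1.4907 = 2.3479.
Step 5: Two-sided p-value via normal approximation = 2*(1 - Phi(|z|)) = 0.018881.
Step 6: alpha = 0.05. reject H0.

R = 10, z = 2.3479, p = 0.018881, reject H0.


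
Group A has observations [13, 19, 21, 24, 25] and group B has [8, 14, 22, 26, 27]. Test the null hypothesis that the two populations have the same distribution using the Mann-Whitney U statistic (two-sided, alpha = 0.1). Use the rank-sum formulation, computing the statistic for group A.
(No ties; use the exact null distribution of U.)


Step 1: Combine and sort all 10 observations; assign midranks.
sorted (value, group): (8,Y), (13,X), (14,Y), (19,X), (21,X), (22,Y), (24,X), (25,X), (26,Y), (27,Y)
ranks: 8->1, 13->2, 14->3, 19->4, 21->5, 22->6, 24->7, 25->8, 26->9, 27->10
Step 2: Rank sum for X: R1 = 2 + 4 + 5 + 7 + 8 = 26.
Step 3: U_X = R1 - n1(n1+1)/2 = 26 - 5*6/2 = 26 - 15 = 11.
       U_Y = n1*n2 - U_X = 25 - 11 = 14.
Step 4: No ties, so the exact null distribution of U (based on enumerating the C(10,5) = 252 equally likely rank assignments) gives the two-sided p-value.
Step 5: p-value = 0.841270; compare to alpha = 0.1. fail to reject H0.

U_X = 11, p = 0.841270, fail to reject H0 at alpha = 0.1.


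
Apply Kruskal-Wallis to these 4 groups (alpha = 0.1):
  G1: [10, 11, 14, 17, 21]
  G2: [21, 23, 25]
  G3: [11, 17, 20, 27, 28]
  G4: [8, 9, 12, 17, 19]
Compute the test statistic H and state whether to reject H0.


Step 1: Combine all N = 18 observations and assign midranks.
sorted (value, group, rank): (8,G4,1), (9,G4,2), (10,G1,3), (11,G1,4.5), (11,G3,4.5), (12,G4,6), (14,G1,7), (17,G1,9), (17,G3,9), (17,G4,9), (19,G4,11), (20,G3,12), (21,G1,13.5), (21,G2,13.5), (23,G2,15), (25,G2,16), (27,G3,17), (28,G3,18)
Step 2: Sum ranks within each group.
R_1 = 37 (n_1 = 5)
R_2 = 44.5 (n_2 = 3)
R_3 = 60.5 (n_3 = 5)
R_4 = 29 (n_4 = 5)
Step 3: H = 12/(N(N+1)) * sum(R_i^2/n_i) - 3(N+1)
     = 12/(18*19) * (37^2/5 + 44.5^2/3 + 60.5^2/5 + 29^2/5) - 3*19
     = 0.035088 * 1834.13 - 57
     = 7.355556.
Step 4: Ties present; correction factor C = 1 - 36/(18^3 - 18) = 0.993808. Corrected H = 7.355556 / 0.993808 = 7.401385.
Step 5: Under H0, H ~ chi^2(3); p-value = 0.060147.
Step 6: alpha = 0.1. reject H0.

H = 7.4014, df = 3, p = 0.060147, reject H0.


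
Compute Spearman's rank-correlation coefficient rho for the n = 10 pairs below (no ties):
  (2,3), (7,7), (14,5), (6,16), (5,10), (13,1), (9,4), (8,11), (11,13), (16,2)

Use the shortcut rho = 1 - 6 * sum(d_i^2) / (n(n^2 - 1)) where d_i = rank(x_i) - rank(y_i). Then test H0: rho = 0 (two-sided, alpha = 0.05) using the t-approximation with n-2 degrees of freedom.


Step 1: Rank x and y separately (midranks; no ties here).
rank(x): 2->1, 7->4, 14->9, 6->3, 5->2, 13->8, 9->6, 8->5, 11->7, 16->10
rank(y): 3->3, 7->6, 5->5, 16->10, 10->7, 1->1, 4->4, 11->8, 13->9, 2->2
Step 2: d_i = R_x(i) - R_y(i); compute d_i^2.
  (1-3)^2=4, (4-6)^2=4, (9-5)^2=16, (3-10)^2=49, (2-7)^2=25, (8-1)^2=49, (6-4)^2=4, (5-8)^2=9, (7-9)^2=4, (10-2)^2=64
sum(d^2) = 228.
Step 3: rho = 1 - 6*228 / (10*(10^2 - 1)) = 1 - 1368/990 = -0.381818.
Step 4: Under H0, t = rho * sqrt((n-2)/(1-rho^2)) = -1.1685 ~ t(8).
Step 5: Two-sided p-value from the t-distribution with 8 df = 0.276255.
Step 6: alpha = 0.05. fail to reject H0.

rho = -0.3818, p = 0.276255, fail to reject H0 at alpha = 0.05.


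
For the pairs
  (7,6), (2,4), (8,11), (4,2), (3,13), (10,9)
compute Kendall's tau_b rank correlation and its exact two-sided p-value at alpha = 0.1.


Step 1: Enumerate the 15 unordered pairs (i,j) with i<j and classify each by sign(x_j-x_i) * sign(y_j-y_i).
  (1,2):dx=-5,dy=-2->C; (1,3):dx=+1,dy=+5->C; (1,4):dx=-3,dy=-4->C; (1,5):dx=-4,dy=+7->D
  (1,6):dx=+3,dy=+3->C; (2,3):dx=+6,dy=+7->C; (2,4):dx=+2,dy=-2->D; (2,5):dx=+1,dy=+9->C
  (2,6):dx=+8,dy=+5->C; (3,4):dx=-4,dy=-9->C; (3,5):dx=-5,dy=+2->D; (3,6):dx=+2,dy=-2->D
  (4,5):dx=-1,dy=+11->D; (4,6):dx=+6,dy=+7->C; (5,6):dx=+7,dy=-4->D
Step 2: C = 9, D = 6, total pairs = 15.
Step 3: tau = (C - D)/(n(n-1)/2) = (9 - 6)/15 = 0.200000.
Step 4: Exact two-sided p-value (enumerate n! = 720 permutations of y under H0): p = 0.719444.
Step 5: alpha = 0.1. fail to reject H0.

tau_b = 0.2000 (C=9, D=6), p = 0.719444, fail to reject H0.


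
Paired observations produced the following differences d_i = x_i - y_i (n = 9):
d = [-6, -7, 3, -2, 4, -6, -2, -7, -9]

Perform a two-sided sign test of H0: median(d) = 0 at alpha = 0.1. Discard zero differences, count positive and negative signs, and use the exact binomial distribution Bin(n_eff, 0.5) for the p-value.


Step 1: Discard zero differences. Original n = 9; n_eff = number of nonzero differences = 9.
Nonzero differences (with sign): -6, -7, +3, -2, +4, -6, -2, -7, -9
Step 2: Count signs: positive = 2, negative = 7.
Step 3: Under H0: P(positive) = 0.5, so the number of positives S ~ Bin(9, 0.5).
Step 4: Two-sided exact p-value = sum of Bin(9,0.5) probabilities at or below the observed probability = 0.179688.
Step 5: alpha = 0.1. fail to reject H0.

n_eff = 9, pos = 2, neg = 7, p = 0.179688, fail to reject H0.


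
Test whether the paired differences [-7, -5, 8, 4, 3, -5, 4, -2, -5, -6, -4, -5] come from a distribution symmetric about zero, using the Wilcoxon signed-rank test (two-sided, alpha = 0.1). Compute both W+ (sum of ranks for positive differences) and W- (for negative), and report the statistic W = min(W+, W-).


Step 1: Drop any zero differences (none here) and take |d_i|.
|d| = [7, 5, 8, 4, 3, 5, 4, 2, 5, 6, 4, 5]
Step 2: Midrank |d_i| (ties get averaged ranks).
ranks: |7|->11, |5|->7.5, |8|->12, |4|->4, |3|->2, |5|->7.5, |4|->4, |2|->1, |5|->7.5, |6|->10, |4|->4, |5|->7.5
Step 3: Attach original signs; sum ranks with positive sign and with negative sign.
W+ = 12 + 4 + 2 + 4 = 22
W- = 11 + 7.5 + 7.5 + 1 + 7.5 + 10 + 4 + 7.5 = 56
(Check: W+ + W- = 78 should equal n(n+1)/2 = 78.)
Step 4: Test statistic W = min(W+, W-) = 22.
Step 5: Ties in |d|, so use the tie-corrected normal approximation.
        E[W] = n(n+1)/4 = 12*13/4 = 39.
        Tie groups: |d|=4 (t=3), |d|=5 (t=4); sum(t^3 - t) = 84.
        Var[W] = n(n+1)(2n+1)/24 - sum(t^3-t)/48 = 3900/24 - 84/48 = 160.75.
        z = (W - E[W]) / sqrt(Var[W]) = (22 - 39) / 12.6787 = -1.3408.
        Two-sided p = 2*Phi(z) = 0.179976.
Step 6: alpha = 0.1. fail to reject H0.

W+ = 22, W- = 56, W = min = 22, p = 0.179976, fail to reject H0.


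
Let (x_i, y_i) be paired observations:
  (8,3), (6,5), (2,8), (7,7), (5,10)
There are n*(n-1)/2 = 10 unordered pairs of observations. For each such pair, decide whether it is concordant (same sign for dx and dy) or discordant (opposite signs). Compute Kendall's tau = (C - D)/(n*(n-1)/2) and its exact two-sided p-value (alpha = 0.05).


Step 1: Enumerate the 10 unordered pairs (i,j) with i<j and classify each by sign(x_j-x_i) * sign(y_j-y_i).
  (1,2):dx=-2,dy=+2->D; (1,3):dx=-6,dy=+5->D; (1,4):dx=-1,dy=+4->D; (1,5):dx=-3,dy=+7->D
  (2,3):dx=-4,dy=+3->D; (2,4):dx=+1,dy=+2->C; (2,5):dx=-1,dy=+5->D; (3,4):dx=+5,dy=-1->D
  (3,5):dx=+3,dy=+2->C; (4,5):dx=-2,dy=+3->D
Step 2: C = 2, D = 8, total pairs = 10.
Step 3: tau = (C - D)/(n(n-1)/2) = (2 - 8)/10 = -0.600000.
Step 4: Exact two-sided p-value (enumerate n! = 120 permutations of y under H0): p = 0.233333.
Step 5: alpha = 0.05. fail to reject H0.

tau_b = -0.6000 (C=2, D=8), p = 0.233333, fail to reject H0.


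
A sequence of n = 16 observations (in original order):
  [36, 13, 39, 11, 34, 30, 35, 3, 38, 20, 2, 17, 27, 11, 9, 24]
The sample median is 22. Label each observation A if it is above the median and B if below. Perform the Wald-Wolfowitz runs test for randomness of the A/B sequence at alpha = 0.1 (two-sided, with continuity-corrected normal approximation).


Step 1: Compute median = 22; label A = above, B = below.
Labels in order: ABABAAABABBBABBA  (n_A = 8, n_B = 8)
Step 2: Count runs R = 11.
Step 3: Under H0 (random ordering), E[R] = 2*n_A*n_B/(n_A+n_B) + 1 = 2*8*8/16 + 1 = 9.0000.
        Var[R] = 2*n_A*n_B*(2*n_A*n_B - n_A - n_B) / ((n_A+n_B)^2 * (n_A+n_B-1)) = 14336/3840 = 3.7333.
        SD[R] = 1.9322.
Step 4: Continuity-corrected z = (R - 0.5 - E[R]) / SD[R] = (11 - 0.5 - 9.0000) / 1.9322 = 0.7763.
Step 5: Two-sided p-value via normal approximation = 2*(1 - Phi(|z|)) = 0.437558.
Step 6: alpha = 0.1. fail to reject H0.

R = 11, z = 0.7763, p = 0.437558, fail to reject H0.


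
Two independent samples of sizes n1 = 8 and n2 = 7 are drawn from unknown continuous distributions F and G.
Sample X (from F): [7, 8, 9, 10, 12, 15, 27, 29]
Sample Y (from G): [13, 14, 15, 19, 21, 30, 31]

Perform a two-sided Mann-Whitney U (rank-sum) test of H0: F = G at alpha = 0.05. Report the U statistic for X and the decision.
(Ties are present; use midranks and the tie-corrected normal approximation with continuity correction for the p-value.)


Step 1: Combine and sort all 15 observations; assign midranks.
sorted (value, group): (7,X), (8,X), (9,X), (10,X), (12,X), (13,Y), (14,Y), (15,X), (15,Y), (19,Y), (21,Y), (27,X), (29,X), (30,Y), (31,Y)
ranks: 7->1, 8->2, 9->3, 10->4, 12->5, 13->6, 14->7, 15->8.5, 15->8.5, 19->10, 21->11, 27->12, 29->13, 30->14, 31->15
Step 2: Rank sum for X: R1 = 1 + 2 + 3 + 4 + 5 + 8.5 + 12 + 13 = 48.5.
Step 3: U_X = R1 - n1(n1+1)/2 = 48.5 - 8*9/2 = 48.5 - 36 = 12.5.
       U_Y = n1*n2 - U_X = 56 - 12.5 = 43.5.
Step 4: Ties are present, so use the tie-corrected normal approximation (with continuity correction) for the p-value.
Step 5: p-value = 0.082305; compare to alpha = 0.05. fail to reject H0.

U_X = 12.5, p = 0.082305, fail to reject H0 at alpha = 0.05.


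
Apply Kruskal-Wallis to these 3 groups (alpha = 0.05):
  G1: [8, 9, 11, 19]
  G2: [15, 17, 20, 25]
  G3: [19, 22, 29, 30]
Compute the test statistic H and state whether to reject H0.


Step 1: Combine all N = 12 observations and assign midranks.
sorted (value, group, rank): (8,G1,1), (9,G1,2), (11,G1,3), (15,G2,4), (17,G2,5), (19,G1,6.5), (19,G3,6.5), (20,G2,8), (22,G3,9), (25,G2,10), (29,G3,11), (30,G3,12)
Step 2: Sum ranks within each group.
R_1 = 12.5 (n_1 = 4)
R_2 = 27 (n_2 = 4)
R_3 = 38.5 (n_3 = 4)
Step 3: H = 12/(N(N+1)) * sum(R_i^2/n_i) - 3(N+1)
     = 12/(12*13) * (12.5^2/4 + 27^2/4 + 38.5^2/4) - 3*13
     = 0.076923 * 591.875 - 39
     = 6.528846.
Step 4: Ties present; correction factor C = 1 - 6/(12^3 - 12) = 0.996503. Corrected H = 6.528846 / 0.996503 = 6.551754.
Step 5: Under H0, H ~ chi^2(2); p-value = 0.037784.
Step 6: alpha = 0.05. reject H0.

H = 6.5518, df = 2, p = 0.037784, reject H0.


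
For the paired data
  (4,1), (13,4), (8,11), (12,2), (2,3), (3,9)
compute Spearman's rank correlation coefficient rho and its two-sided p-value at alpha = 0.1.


Step 1: Rank x and y separately (midranks; no ties here).
rank(x): 4->3, 13->6, 8->4, 12->5, 2->1, 3->2
rank(y): 1->1, 4->4, 11->6, 2->2, 3->3, 9->5
Step 2: d_i = R_x(i) - R_y(i); compute d_i^2.
  (3-1)^2=4, (6-4)^2=4, (4-6)^2=4, (5-2)^2=9, (1-3)^2=4, (2-5)^2=9
sum(d^2) = 34.
Step 3: rho = 1 - 6*34 / (6*(6^2 - 1)) = 1 - 204/210 = 0.028571.
Step 4: Under H0, t = rho * sqrt((n-2)/(1-rho^2)) = 0.0572 ~ t(4).
Step 5: Two-sided p-value from the t-distribution with 4 df = 0.957155.
Step 6: alpha = 0.1. fail to reject H0.

rho = 0.0286, p = 0.957155, fail to reject H0 at alpha = 0.1.


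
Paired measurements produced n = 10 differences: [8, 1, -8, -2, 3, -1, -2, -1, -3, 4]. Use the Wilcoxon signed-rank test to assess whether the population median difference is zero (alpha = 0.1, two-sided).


Step 1: Drop any zero differences (none here) and take |d_i|.
|d| = [8, 1, 8, 2, 3, 1, 2, 1, 3, 4]
Step 2: Midrank |d_i| (ties get averaged ranks).
ranks: |8|->9.5, |1|->2, |8|->9.5, |2|->4.5, |3|->6.5, |1|->2, |2|->4.5, |1|->2, |3|->6.5, |4|->8
Step 3: Attach original signs; sum ranks with positive sign and with negative sign.
W+ = 9.5 + 2 + 6.5 + 8 = 26
W- = 9.5 + 4.5 + 2 + 4.5 + 2 + 6.5 = 29
(Check: W+ + W- = 55 should equal n(n+1)/2 = 55.)
Step 4: Test statistic W = min(W+, W-) = 26.
Step 5: Ties in |d|, so use the tie-corrected normal approximation.
        E[W] = n(n+1)/4 = 10*11/4 = 27.5.
        Tie groups: |d|=1 (t=3), |d|=2 (t=2), |d|=3 (t=2), |d|=8 (t=2); sum(t^3 - t) = 42.
        Var[W] = n(n+1)(2n+1)/24 - sum(t^3-t)/48 = 2310/24 - 42/48 = 95.375.
        z = (W - E[W]) / sqrt(Var[W]) = (26 - 27.5) / 9.7660 = -0.1536.
        Two-sided p = 2*Phi(z) = 0.877930.
Step 6: alpha = 0.1. fail to reject H0.

W+ = 26, W- = 29, W = min = 26, p = 0.877930, fail to reject H0.


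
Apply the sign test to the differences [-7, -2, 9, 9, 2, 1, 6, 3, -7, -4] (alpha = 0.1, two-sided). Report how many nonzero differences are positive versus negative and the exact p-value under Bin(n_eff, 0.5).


Step 1: Discard zero differences. Original n = 10; n_eff = number of nonzero differences = 10.
Nonzero differences (with sign): -7, -2, +9, +9, +2, +1, +6, +3, -7, -4
Step 2: Count signs: positive = 6, negative = 4.
Step 3: Under H0: P(positive) = 0.5, so the number of positives S ~ Bin(10, 0.5).
Step 4: Two-sided exact p-value = sum of Bin(10,0.5) probabilities at or below the observed probability = 0.753906.
Step 5: alpha = 0.1. fail to reject H0.

n_eff = 10, pos = 6, neg = 4, p = 0.753906, fail to reject H0.


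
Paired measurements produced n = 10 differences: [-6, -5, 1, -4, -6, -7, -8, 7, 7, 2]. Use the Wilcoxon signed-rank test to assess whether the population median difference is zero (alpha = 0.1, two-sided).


Step 1: Drop any zero differences (none here) and take |d_i|.
|d| = [6, 5, 1, 4, 6, 7, 8, 7, 7, 2]
Step 2: Midrank |d_i| (ties get averaged ranks).
ranks: |6|->5.5, |5|->4, |1|->1, |4|->3, |6|->5.5, |7|->8, |8|->10, |7|->8, |7|->8, |2|->2
Step 3: Attach original signs; sum ranks with positive sign and with negative sign.
W+ = 1 + 8 + 8 + 2 = 19
W- = 5.5 + 4 + 3 + 5.5 + 8 + 10 = 36
(Check: W+ + W- = 55 should equal n(n+1)/2 = 55.)
Step 4: Test statistic W = min(W+, W-) = 19.
Step 5: Ties in |d|, so use the tie-corrected normal approximation.
        E[W] = n(n+1)/4 = 10*11/4 = 27.5.
        Tie groups: |d|=6 (t=2), |d|=7 (t=3); sum(t^3 - t) = 30.
        Var[W] = n(n+1)(2n+1)/24 - sum(t^3-t)/48 = 2310/24 - 30/48 = 95.625.
        z = (W - E[W]) / sqrt(Var[W]) = (19 - 27.5) / 9.7788 = -0.8692.
        Two-sided p = 2*Phi(z) = 0.384723.
Step 6: alpha = 0.1. fail to reject H0.

W+ = 19, W- = 36, W = min = 19, p = 0.384723, fail to reject H0.


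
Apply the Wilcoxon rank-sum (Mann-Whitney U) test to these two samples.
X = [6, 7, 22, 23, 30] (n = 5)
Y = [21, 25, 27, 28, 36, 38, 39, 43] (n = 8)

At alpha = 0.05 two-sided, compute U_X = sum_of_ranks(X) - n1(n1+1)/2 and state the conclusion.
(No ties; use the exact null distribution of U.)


Step 1: Combine and sort all 13 observations; assign midranks.
sorted (value, group): (6,X), (7,X), (21,Y), (22,X), (23,X), (25,Y), (27,Y), (28,Y), (30,X), (36,Y), (38,Y), (39,Y), (43,Y)
ranks: 6->1, 7->2, 21->3, 22->4, 23->5, 25->6, 27->7, 28->8, 30->9, 36->10, 38->11, 39->12, 43->13
Step 2: Rank sum for X: R1 = 1 + 2 + 4 + 5 + 9 = 21.
Step 3: U_X = R1 - n1(n1+1)/2 = 21 - 5*6/2 = 21 - 15 = 6.
       U_Y = n1*n2 - U_X = 40 - 6 = 34.
Step 4: No ties, so the exact null distribution of U (based on enumerating the C(13,5) = 1287 equally likely rank assignments) gives the two-sided p-value.
Step 5: p-value = 0.045066; compare to alpha = 0.05. reject H0.

U_X = 6, p = 0.045066, reject H0 at alpha = 0.05.


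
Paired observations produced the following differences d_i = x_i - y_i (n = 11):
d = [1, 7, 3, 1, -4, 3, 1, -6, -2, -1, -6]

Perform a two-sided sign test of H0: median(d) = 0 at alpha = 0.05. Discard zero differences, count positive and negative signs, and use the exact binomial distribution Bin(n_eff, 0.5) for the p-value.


Step 1: Discard zero differences. Original n = 11; n_eff = number of nonzero differences = 11.
Nonzero differences (with sign): +1, +7, +3, +1, -4, +3, +1, -6, -2, -1, -6
Step 2: Count signs: positive = 6, negative = 5.
Step 3: Under H0: P(positive) = 0.5, so the number of positives S ~ Bin(11, 0.5).
Step 4: Two-sided exact p-value = sum of Bin(11,0.5) probabilities at or below the observed probability = 1.000000.
Step 5: alpha = 0.05. fail to reject H0.

n_eff = 11, pos = 6, neg = 5, p = 1.000000, fail to reject H0.


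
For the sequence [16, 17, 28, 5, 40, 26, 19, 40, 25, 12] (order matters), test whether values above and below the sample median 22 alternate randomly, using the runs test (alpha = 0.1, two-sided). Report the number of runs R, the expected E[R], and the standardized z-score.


Step 1: Compute median = 22; label A = above, B = below.
Labels in order: BBABAABAAB  (n_A = 5, n_B = 5)
Step 2: Count runs R = 7.
Step 3: Under H0 (random ordering), E[R] = 2*n_A*n_B/(n_A+n_B) + 1 = 2*5*5/10 + 1 = 6.0000.
        Var[R] = 2*n_A*n_B*(2*n_A*n_B - n_A - n_B) / ((n_A+n_B)^2 * (n_A+n_B-1)) = 2000/900 = 2.2222.
        SD[R] = 1.4907.
Step 4: Continuity-corrected z = (R - 0.5 - E[R]) / SD[R] = (7 - 0.5 - 6.0000) / 1.4907 = 0.3354.
Step 5: Two-sided p-value via normal approximation = 2*(1 - Phi(|z|)) = 0.737316.
Step 6: alpha = 0.1. fail to reject H0.

R = 7, z = 0.3354, p = 0.737316, fail to reject H0.


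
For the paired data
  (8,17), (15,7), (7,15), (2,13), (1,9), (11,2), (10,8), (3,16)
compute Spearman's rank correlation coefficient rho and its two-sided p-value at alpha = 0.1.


Step 1: Rank x and y separately (midranks; no ties here).
rank(x): 8->5, 15->8, 7->4, 2->2, 1->1, 11->7, 10->6, 3->3
rank(y): 17->8, 7->2, 15->6, 13->5, 9->4, 2->1, 8->3, 16->7
Step 2: d_i = R_x(i) - R_y(i); compute d_i^2.
  (5-8)^2=9, (8-2)^2=36, (4-6)^2=4, (2-5)^2=9, (1-4)^2=9, (7-1)^2=36, (6-3)^2=9, (3-7)^2=16
sum(d^2) = 128.
Step 3: rho = 1 - 6*128 / (8*(8^2 - 1)) = 1 - 768/504 = -0.523810.
Step 4: Under H0, t = rho * sqrt((n-2)/(1-rho^2)) = -1.5062 ~ t(6).
Step 5: Two-sided p-value from the t-distribution with 6 df = 0.182721.
Step 6: alpha = 0.1. fail to reject H0.

rho = -0.5238, p = 0.182721, fail to reject H0 at alpha = 0.1.


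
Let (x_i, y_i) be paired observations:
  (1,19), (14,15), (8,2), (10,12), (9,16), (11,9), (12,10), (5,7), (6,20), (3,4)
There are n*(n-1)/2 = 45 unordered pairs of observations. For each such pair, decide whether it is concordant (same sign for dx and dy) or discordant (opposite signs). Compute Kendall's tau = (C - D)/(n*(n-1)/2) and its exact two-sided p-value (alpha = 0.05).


Step 1: Enumerate the 45 unordered pairs (i,j) with i<j and classify each by sign(x_j-x_i) * sign(y_j-y_i).
  (1,2):dx=+13,dy=-4->D; (1,3):dx=+7,dy=-17->D; (1,4):dx=+9,dy=-7->D; (1,5):dx=+8,dy=-3->D
  (1,6):dx=+10,dy=-10->D; (1,7):dx=+11,dy=-9->D; (1,8):dx=+4,dy=-12->D; (1,9):dx=+5,dy=+1->C
  (1,10):dx=+2,dy=-15->D; (2,3):dx=-6,dy=-13->C; (2,4):dx=-4,dy=-3->C; (2,5):dx=-5,dy=+1->D
  (2,6):dx=-3,dy=-6->C; (2,7):dx=-2,dy=-5->C; (2,8):dx=-9,dy=-8->C; (2,9):dx=-8,dy=+5->D
  (2,10):dx=-11,dy=-11->C; (3,4):dx=+2,dy=+10->C; (3,5):dx=+1,dy=+14->C; (3,6):dx=+3,dy=+7->C
  (3,7):dx=+4,dy=+8->C; (3,8):dx=-3,dy=+5->D; (3,9):dx=-2,dy=+18->D; (3,10):dx=-5,dy=+2->D
  (4,5):dx=-1,dy=+4->D; (4,6):dx=+1,dy=-3->D; (4,7):dx=+2,dy=-2->D; (4,8):dx=-5,dy=-5->C
  (4,9):dx=-4,dy=+8->D; (4,10):dx=-7,dy=-8->C; (5,6):dx=+2,dy=-7->D; (5,7):dx=+3,dy=-6->D
  (5,8):dx=-4,dy=-9->C; (5,9):dx=-3,dy=+4->D; (5,10):dx=-6,dy=-12->C; (6,7):dx=+1,dy=+1->C
  (6,8):dx=-6,dy=-2->C; (6,9):dx=-5,dy=+11->D; (6,10):dx=-8,dy=-5->C; (7,8):dx=-7,dy=-3->C
  (7,9):dx=-6,dy=+10->D; (7,10):dx=-9,dy=-6->C; (8,9):dx=+1,dy=+13->C; (8,10):dx=-2,dy=-3->C
  (9,10):dx=-3,dy=-16->C
Step 2: C = 23, D = 22, total pairs = 45.
Step 3: tau = (C - D)/(n(n-1)/2) = (23 - 22)/45 = 0.022222.
Step 4: Exact two-sided p-value (enumerate n! = 3628800 permutations of y under H0): p = 1.000000.
Step 5: alpha = 0.05. fail to reject H0.

tau_b = 0.0222 (C=23, D=22), p = 1.000000, fail to reject H0.


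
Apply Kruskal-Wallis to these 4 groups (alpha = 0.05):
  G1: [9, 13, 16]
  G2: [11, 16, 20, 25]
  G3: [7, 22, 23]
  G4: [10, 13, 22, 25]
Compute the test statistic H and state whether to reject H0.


Step 1: Combine all N = 14 observations and assign midranks.
sorted (value, group, rank): (7,G3,1), (9,G1,2), (10,G4,3), (11,G2,4), (13,G1,5.5), (13,G4,5.5), (16,G1,7.5), (16,G2,7.5), (20,G2,9), (22,G3,10.5), (22,G4,10.5), (23,G3,12), (25,G2,13.5), (25,G4,13.5)
Step 2: Sum ranks within each group.
R_1 = 15 (n_1 = 3)
R_2 = 34 (n_2 = 4)
R_3 = 23.5 (n_3 = 3)
R_4 = 32.5 (n_4 = 4)
Step 3: H = 12/(N(N+1)) * sum(R_i^2/n_i) - 3(N+1)
     = 12/(14*15) * (15^2/3 + 34^2/4 + 23.5^2/3 + 32.5^2/4) - 3*15
     = 0.057143 * 812.146 - 45
     = 1.408333.
Step 4: Ties present; correction factor C = 1 - 24/(14^3 - 14) = 0.991209. Corrected H = 1.408333 / 0.991209 = 1.420824.
Step 5: Under H0, H ~ chi^2(3); p-value = 0.700661.
Step 6: alpha = 0.05. fail to reject H0.

H = 1.4208, df = 3, p = 0.700661, fail to reject H0.


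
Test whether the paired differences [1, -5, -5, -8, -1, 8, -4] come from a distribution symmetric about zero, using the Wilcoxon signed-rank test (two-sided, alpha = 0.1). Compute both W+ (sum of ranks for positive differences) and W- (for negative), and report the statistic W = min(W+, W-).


Step 1: Drop any zero differences (none here) and take |d_i|.
|d| = [1, 5, 5, 8, 1, 8, 4]
Step 2: Midrank |d_i| (ties get averaged ranks).
ranks: |1|->1.5, |5|->4.5, |5|->4.5, |8|->6.5, |1|->1.5, |8|->6.5, |4|->3
Step 3: Attach original signs; sum ranks with positive sign and with negative sign.
W+ = 1.5 + 6.5 = 8
W- = 4.5 + 4.5 + 6.5 + 1.5 + 3 = 20
(Check: W+ + W- = 28 should equal n(n+1)/2 = 28.)
Step 4: Test statistic W = min(W+, W-) = 8.
Step 5: Ties in |d|, so use the tie-corrected normal approximation.
        E[W] = n(n+1)/4 = 7*8/4 = 14.
        Tie groups: |d|=1 (t=2), |d|=5 (t=2), |d|=8 (t=2); sum(t^3 - t) = 18.
        Var[W] = n(n+1)(2n+1)/24 - sum(t^3-t)/48 = 840/24 - 18/48 = 34.625.
        z = (W - E[W]) / sqrt(Var[W]) = (8 - 14) / 5.8843 = -1.0197.
        Two-sided p = 2*Phi(z) = 0.307889.
Step 6: alpha = 0.1. fail to reject H0.

W+ = 8, W- = 20, W = min = 8, p = 0.307889, fail to reject H0.


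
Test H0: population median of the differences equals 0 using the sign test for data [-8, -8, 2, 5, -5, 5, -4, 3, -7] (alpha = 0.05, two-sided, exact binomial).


Step 1: Discard zero differences. Original n = 9; n_eff = number of nonzero differences = 9.
Nonzero differences (with sign): -8, -8, +2, +5, -5, +5, -4, +3, -7
Step 2: Count signs: positive = 4, negative = 5.
Step 3: Under H0: P(positive) = 0.5, so the number of positives S ~ Bin(9, 0.5).
Step 4: Two-sided exact p-value = sum of Bin(9,0.5) probabilities at or below the observed probability = 1.000000.
Step 5: alpha = 0.05. fail to reject H0.

n_eff = 9, pos = 4, neg = 5, p = 1.000000, fail to reject H0.


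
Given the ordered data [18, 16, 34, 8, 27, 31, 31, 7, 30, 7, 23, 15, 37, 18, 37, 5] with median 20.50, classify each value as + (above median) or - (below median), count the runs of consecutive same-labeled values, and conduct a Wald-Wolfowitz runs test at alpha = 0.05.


Step 1: Compute median = 20.50; label A = above, B = below.
Labels in order: BBABAAABABABABAB  (n_A = 8, n_B = 8)
Step 2: Count runs R = 13.
Step 3: Under H0 (random ordering), E[R] = 2*n_A*n_B/(n_A+n_B) + 1 = 2*8*8/16 + 1 = 9.0000.
        Var[R] = 2*n_A*n_B*(2*n_A*n_B - n_A - n_B) / ((n_A+n_B)^2 * (n_A+n_B-1)) = 14336/3840 = 3.7333.
        SD[R] = 1.9322.
Step 4: Continuity-corrected z = (R - 0.5 - E[R]) / SD[R] = (13 - 0.5 - 9.0000) / 1.9322 = 1.8114.
Step 5: Two-sided p-value via normal approximation = 2*(1 - Phi(|z|)) = 0.070076.
Step 6: alpha = 0.05. fail to reject H0.

R = 13, z = 1.8114, p = 0.070076, fail to reject H0.


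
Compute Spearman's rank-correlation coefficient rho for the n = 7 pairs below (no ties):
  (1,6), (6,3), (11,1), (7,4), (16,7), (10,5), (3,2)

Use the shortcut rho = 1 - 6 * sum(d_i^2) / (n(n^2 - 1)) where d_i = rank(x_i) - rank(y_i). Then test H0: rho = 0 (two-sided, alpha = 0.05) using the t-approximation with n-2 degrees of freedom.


Step 1: Rank x and y separately (midranks; no ties here).
rank(x): 1->1, 6->3, 11->6, 7->4, 16->7, 10->5, 3->2
rank(y): 6->6, 3->3, 1->1, 4->4, 7->7, 5->5, 2->2
Step 2: d_i = R_x(i) - R_y(i); compute d_i^2.
  (1-6)^2=25, (3-3)^2=0, (6-1)^2=25, (4-4)^2=0, (7-7)^2=0, (5-5)^2=0, (2-2)^2=0
sum(d^2) = 50.
Step 3: rho = 1 - 6*50 / (7*(7^2 - 1)) = 1 - 300/336 = 0.107143.
Step 4: Under H0, t = rho * sqrt((n-2)/(1-rho^2)) = 0.2410 ~ t(5).
Step 5: Two-sided p-value from the t-distribution with 5 df = 0.819151.
Step 6: alpha = 0.05. fail to reject H0.

rho = 0.1071, p = 0.819151, fail to reject H0 at alpha = 0.05.


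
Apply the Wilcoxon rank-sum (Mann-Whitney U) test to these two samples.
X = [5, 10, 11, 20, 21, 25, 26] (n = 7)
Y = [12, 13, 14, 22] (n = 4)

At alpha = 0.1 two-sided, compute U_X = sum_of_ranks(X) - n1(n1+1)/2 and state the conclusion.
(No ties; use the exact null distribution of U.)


Step 1: Combine and sort all 11 observations; assign midranks.
sorted (value, group): (5,X), (10,X), (11,X), (12,Y), (13,Y), (14,Y), (20,X), (21,X), (22,Y), (25,X), (26,X)
ranks: 5->1, 10->2, 11->3, 12->4, 13->5, 14->6, 20->7, 21->8, 22->9, 25->10, 26->11
Step 2: Rank sum for X: R1 = 1 + 2 + 3 + 7 + 8 + 10 + 11 = 42.
Step 3: U_X = R1 - n1(n1+1)/2 = 42 - 7*8/2 = 42 - 28 = 14.
       U_Y = n1*n2 - U_X = 28 - 14 = 14.
Step 4: No ties, so the exact null distribution of U (based on enumerating the C(11,7) = 330 equally likely rank assignments) gives the two-sided p-value.
Step 5: p-value = 1.000000; compare to alpha = 0.1. fail to reject H0.

U_X = 14, p = 1.000000, fail to reject H0 at alpha = 0.1.


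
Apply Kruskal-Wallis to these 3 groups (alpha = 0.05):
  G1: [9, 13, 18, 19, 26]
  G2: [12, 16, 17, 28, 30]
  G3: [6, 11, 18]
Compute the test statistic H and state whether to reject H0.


Step 1: Combine all N = 13 observations and assign midranks.
sorted (value, group, rank): (6,G3,1), (9,G1,2), (11,G3,3), (12,G2,4), (13,G1,5), (16,G2,6), (17,G2,7), (18,G1,8.5), (18,G3,8.5), (19,G1,10), (26,G1,11), (28,G2,12), (30,G2,13)
Step 2: Sum ranks within each group.
R_1 = 36.5 (n_1 = 5)
R_2 = 42 (n_2 = 5)
R_3 = 12.5 (n_3 = 3)
Step 3: H = 12/(N(N+1)) * sum(R_i^2/n_i) - 3(N+1)
     = 12/(13*14) * (36.5^2/5 + 42^2/5 + 12.5^2/3) - 3*14
     = 0.065934 * 671.333 - 42
     = 2.263736.
Step 4: Ties present; correction factor C = 1 - 6/(13^3 - 13) = 0.997253. Corrected H = 2.263736 / 0.997253 = 2.269972.
Step 5: Under H0, H ~ chi^2(2); p-value = 0.321427.
Step 6: alpha = 0.05. fail to reject H0.

H = 2.2700, df = 2, p = 0.321427, fail to reject H0.


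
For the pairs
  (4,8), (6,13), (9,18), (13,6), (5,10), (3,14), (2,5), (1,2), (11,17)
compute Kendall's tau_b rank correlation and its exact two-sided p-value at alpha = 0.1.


Step 1: Enumerate the 36 unordered pairs (i,j) with i<j and classify each by sign(x_j-x_i) * sign(y_j-y_i).
  (1,2):dx=+2,dy=+5->C; (1,3):dx=+5,dy=+10->C; (1,4):dx=+9,dy=-2->D; (1,5):dx=+1,dy=+2->C
  (1,6):dx=-1,dy=+6->D; (1,7):dx=-2,dy=-3->C; (1,8):dx=-3,dy=-6->C; (1,9):dx=+7,dy=+9->C
  (2,3):dx=+3,dy=+5->C; (2,4):dx=+7,dy=-7->D; (2,5):dx=-1,dy=-3->C; (2,6):dx=-3,dy=+1->D
  (2,7):dx=-4,dy=-8->C; (2,8):dx=-5,dy=-11->C; (2,9):dx=+5,dy=+4->C; (3,4):dx=+4,dy=-12->D
  (3,5):dx=-4,dy=-8->C; (3,6):dx=-6,dy=-4->C; (3,7):dx=-7,dy=-13->C; (3,8):dx=-8,dy=-16->C
  (3,9):dx=+2,dy=-1->D; (4,5):dx=-8,dy=+4->D; (4,6):dx=-10,dy=+8->D; (4,7):dx=-11,dy=-1->C
  (4,8):dx=-12,dy=-4->C; (4,9):dx=-2,dy=+11->D; (5,6):dx=-2,dy=+4->D; (5,7):dx=-3,dy=-5->C
  (5,8):dx=-4,dy=-8->C; (5,9):dx=+6,dy=+7->C; (6,7):dx=-1,dy=-9->C; (6,8):dx=-2,dy=-12->C
  (6,9):dx=+8,dy=+3->C; (7,8):dx=-1,dy=-3->C; (7,9):dx=+9,dy=+12->C; (8,9):dx=+10,dy=+15->C
Step 2: C = 26, D = 10, total pairs = 36.
Step 3: tau = (C - D)/(n(n-1)/2) = (26 - 10)/36 = 0.444444.
Step 4: Exact two-sided p-value (enumerate n! = 362880 permutations of y under H0): p = 0.119439.
Step 5: alpha = 0.1. fail to reject H0.

tau_b = 0.4444 (C=26, D=10), p = 0.119439, fail to reject H0.
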